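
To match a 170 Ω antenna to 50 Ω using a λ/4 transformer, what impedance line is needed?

Z_qwt ≈ 92.2 Ω

Z_qwt = √(Z_0·R_L) = √(50 × 170) = √8500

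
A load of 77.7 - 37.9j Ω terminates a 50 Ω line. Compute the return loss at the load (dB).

Γ = (27.7 − j37.9)/(127.7 − j37.9), |Γ| = 0.352
RL = −20·log₁₀|Γ| = −20·log₁₀(0.352)

RL ≈ 9.06 dB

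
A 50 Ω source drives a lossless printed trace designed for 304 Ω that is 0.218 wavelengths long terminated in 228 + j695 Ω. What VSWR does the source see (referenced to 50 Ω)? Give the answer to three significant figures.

VSWR ≈ 17.9

βl = 2π × 0.218 = 78.5°
tan(βl) = 4.91
Z_in = Z_0·(Z_L + jZ_0·tanβl)/(Z_0 + jZ_L·tanβl) = 48.5 − j197 Ω
Γ_s = (Z_in − Z_s)/(Z_in + Z_s) = (-1.52 − j197)/(98.5 − j197), |Γ_s| = 0.894
VSWR = (1 + |Γ_s|)/(1 − |Γ_s|)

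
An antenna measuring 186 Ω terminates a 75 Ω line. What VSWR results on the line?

VSWR ≈ 2.48

For a purely resistive load, VSWR = R_L/Z_0 or Z_0/R_L (whichever > 1) = 186/75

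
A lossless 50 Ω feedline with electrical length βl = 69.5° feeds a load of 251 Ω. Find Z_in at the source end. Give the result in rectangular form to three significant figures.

tan(βl) = tan(69.5°) = 2.67
Z_in = Z_0·(Z_L + jZ_0·tanβl)/(Z_0 + jZ_L·tanβl)
     = 50·(251 + j134)/(50 + j671)

Z_in ≈ 11.3 − j17.9 Ω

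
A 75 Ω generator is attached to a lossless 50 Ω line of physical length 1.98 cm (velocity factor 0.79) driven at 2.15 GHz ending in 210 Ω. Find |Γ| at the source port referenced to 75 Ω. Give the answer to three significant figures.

λ = v/f = 0.79·c / 2.15 GHz = 0.11 m
βl = 2π·l/λ = 2π × 0.18 = 64.7°
tan(βl) = 2.11
Z_in = Z_0·(Z_L + jZ_0·tanβl)/(Z_0 + jZ_L·tanβl) = 14.4 − j22.1 Ω
Γ_s = (Z_in − Z_s)/(Z_in + Z_s) = (-60.6 − j22.1)/(89.4 − j22.1), |Γ_s| = 0.701

|Γ| ≈ 0.701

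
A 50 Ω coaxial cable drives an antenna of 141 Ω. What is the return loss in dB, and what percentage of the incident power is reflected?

Γ = (141 − 50)/(141 + 50) = 0.476
RL = −20·log₁₀(0.476) = 6.44 dB
P_refl/P_inc = |Γ|² = 0.227

RL ≈ 6.44 dB; 22.7% of incident power reflected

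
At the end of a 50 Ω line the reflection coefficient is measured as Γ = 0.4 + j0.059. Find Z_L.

Z_L = Z_0·(1 + Γ)/(1 − Γ) = 50·(1.4 + j0.059)/(0.6 − j0.059)

Z_L ≈ 115 + j16.2 Ω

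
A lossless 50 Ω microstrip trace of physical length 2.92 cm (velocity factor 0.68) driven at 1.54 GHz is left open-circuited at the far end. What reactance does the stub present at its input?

X_in ≈ -9.4 Ω (capacitive)

λ = v/f = 0.68·c / 1.54 GHz = 0.132 m
βl = 2π·l/λ = 2π × 0.22 = 79.4°
tan(βl) = 5.32
For an open-circuited stub, Z_in = −jZ_0·cot(βl) = −jZ_0/tan(βl)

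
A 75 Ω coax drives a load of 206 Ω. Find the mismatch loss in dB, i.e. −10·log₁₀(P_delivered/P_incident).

mismatch loss ≈ 1.06 dB

Γ = (206 − 75)/(206 + 75) = 0.466
|Γ|² = 0.217, so P_del/P_inc = 1 − |Γ|² = 0.783
ML = −10·log₁₀(1 − |Γ|²)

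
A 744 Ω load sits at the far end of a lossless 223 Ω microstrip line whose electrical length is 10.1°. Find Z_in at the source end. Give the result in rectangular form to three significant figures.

tan(βl) = tan(10.1°) = 0.178
Z_in = Z_0·(Z_L + jZ_0·tanβl)/(Z_0 + jZ_L·tanβl)
     = 223·(744 + j39.7)/(223 + j133)

Z_in ≈ 567 − j297 Ω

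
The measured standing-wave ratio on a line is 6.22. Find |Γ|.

|Γ| = (S − 1)/(S + 1) = (6.22 − 1)/(6.22 + 1) = 5.22/7.22

|Γ| ≈ 0.723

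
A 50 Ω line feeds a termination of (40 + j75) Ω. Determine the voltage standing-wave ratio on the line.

VSWR ≈ 4.65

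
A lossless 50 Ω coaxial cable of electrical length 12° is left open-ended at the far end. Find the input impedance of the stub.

Z_in ≈ −j235 Ω

tan(βl) = 0.213
For an open-ended stub, Z_in = −jZ_0·cot(βl) = −jZ_0/tan(βl)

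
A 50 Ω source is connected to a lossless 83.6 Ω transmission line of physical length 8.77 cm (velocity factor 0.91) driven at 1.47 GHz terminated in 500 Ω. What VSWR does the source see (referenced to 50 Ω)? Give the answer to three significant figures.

VSWR ≈ 9.81

λ = v/f = 0.91·c / 1.47 GHz = 0.186 m
βl = 2π·l/λ = 2π × 0.472 = 170°
tan(βl) = -0.176
Z_in = Z_0·(Z_L + jZ_0·tanβl)/(Z_0 + jZ_L·tanβl) = 244 + j243 Ω
Γ_s = (Z_in − Z_s)/(Z_in + Z_s) = (194 + j243)/(294 + j243), |Γ_s| = 0.815
VSWR = (1 + |Γ_s|)/(1 − |Γ_s|)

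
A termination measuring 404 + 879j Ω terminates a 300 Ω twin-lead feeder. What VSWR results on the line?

VSWR ≈ 8.34

Γ = (Z_L − Z_0)/(Z_L + Z_0) = (104 + j879)/(704 + j879)
|Γ| = 885/1130 = 0.786
VSWR = (1 + |Γ|)/(1 − |Γ|) = 1.79/0.214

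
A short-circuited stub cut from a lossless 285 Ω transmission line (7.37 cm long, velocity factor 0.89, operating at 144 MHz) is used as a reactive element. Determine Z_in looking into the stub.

λ = v/f = 0.89·c / 144 MHz = 1.85 m
βl = 2π·l/λ = 2π × 0.0397 = 14.3°
tan(βl) = 0.255
For a short-circuited stub, Z_in = jZ_0·tan(βl)

Z_in ≈ +j72.7 Ω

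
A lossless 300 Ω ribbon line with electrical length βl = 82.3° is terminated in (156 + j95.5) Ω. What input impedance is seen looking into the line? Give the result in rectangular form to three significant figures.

Z_in ≈ 523 − j225 Ω

tan(βl) = tan(82.3°) = 7.4
Z_in = Z_0·(Z_L + jZ_0·tanβl)/(Z_0 + jZ_L·tanβl)
     = 300·(156 + j2310)/(-406 + j1150)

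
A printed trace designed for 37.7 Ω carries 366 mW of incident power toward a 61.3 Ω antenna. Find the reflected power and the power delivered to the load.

Γ = (61.3 − 37.7)/(61.3 + 37.7) = 0.238
|Γ|² = 0.0568
P_refl = |Γ|²·P_inc = 20.8 mW, P_del = (1 − |Γ|²)·P_inc = 345 mW

P_reflected ≈ 20.8 mW; P_delivered ≈ 345 mW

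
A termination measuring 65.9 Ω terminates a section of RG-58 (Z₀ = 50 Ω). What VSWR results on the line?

VSWR ≈ 1.32

For a purely resistive load, VSWR = R_L/Z_0 or Z_0/R_L (whichever > 1) = 65.9/50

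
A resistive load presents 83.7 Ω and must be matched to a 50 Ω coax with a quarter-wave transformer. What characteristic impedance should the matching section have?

Z_qwt ≈ 64.7 Ω

Z_qwt = √(Z_0·R_L) = √(50 × 83.7) = √4185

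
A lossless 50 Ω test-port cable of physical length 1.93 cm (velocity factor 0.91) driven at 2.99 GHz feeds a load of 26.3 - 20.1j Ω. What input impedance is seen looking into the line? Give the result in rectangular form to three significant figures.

λ = v/f = 0.91·c / 2.99 GHz = 0.0913 m
βl = 2π·l/λ = 2π × 0.211 = 76.1°
tan(βl) = tan(76.1°) = 4.04
Z_in = Z_0·(Z_L + jZ_0·tanβl)/(Z_0 + jZ_L·tanβl)
     = 50·(26.3 + j182)/(131 + j106)

Z_in ≈ 40 + j37 Ω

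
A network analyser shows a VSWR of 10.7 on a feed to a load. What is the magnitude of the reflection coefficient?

|Γ| ≈ 0.829

|Γ| = (S − 1)/(S + 1) = (10.7 − 1)/(10.7 + 1) = 9.7/11.7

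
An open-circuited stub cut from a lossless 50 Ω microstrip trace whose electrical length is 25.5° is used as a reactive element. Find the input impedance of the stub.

Z_in ≈ −j105 Ω

tan(βl) = 0.477
For an open-circuited stub, Z_in = −jZ_0·cot(βl) = −jZ_0/tan(βl)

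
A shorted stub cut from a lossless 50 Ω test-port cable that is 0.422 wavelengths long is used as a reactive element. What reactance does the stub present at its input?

βl = 2π × 0.422 = 152°
tan(βl) = -0.534
For a shorted stub, Z_in = jZ_0·tan(βl)

X_in ≈ -26.7 Ω (capacitive)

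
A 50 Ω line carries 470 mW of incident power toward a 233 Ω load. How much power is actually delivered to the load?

Γ = (233 − 50)/(233 + 50) = 0.647
|Γ|² = 0.418
P_refl = |Γ|²·P_inc = 197 mW, P_del = (1 − |Γ|²)·P_inc = 273 mW

P_delivered ≈ 273 mW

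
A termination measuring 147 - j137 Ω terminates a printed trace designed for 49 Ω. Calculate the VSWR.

VSWR ≈ 5.77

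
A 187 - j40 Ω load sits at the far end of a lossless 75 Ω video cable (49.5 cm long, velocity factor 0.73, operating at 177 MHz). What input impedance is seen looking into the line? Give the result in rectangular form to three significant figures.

Z_in ≈ 78.2 + j76.8 Ω

λ = v/f = 0.73·c / 177 MHz = 1.24 m
βl = 2π·l/λ = 2π × 0.4 = 144°
tan(βl) = tan(144°) = -0.726
Z_in = Z_0·(Z_L + jZ_0·tanβl)/(Z_0 + jZ_L·tanβl)
     = 75·(187 − j94.4)/(46 − j136)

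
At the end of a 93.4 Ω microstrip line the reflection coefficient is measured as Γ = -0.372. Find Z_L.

Z_L ≈ 42.8 Ω

Z_L = Z_0·(1 + Γ)/(1 − Γ) = 93.4·(0.628)/(1.37)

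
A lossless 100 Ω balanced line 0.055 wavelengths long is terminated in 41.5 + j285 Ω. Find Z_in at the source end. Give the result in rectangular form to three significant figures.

Z_in ≈ 2040 − j633 Ω

βl = 2π × 0.055 = 19.8°
tan(βl) = tan(19.8°) = 0.36
Z_in = Z_0·(Z_L + jZ_0·tanβl)/(Z_0 + jZ_L·tanβl)
     = 100·(41.5 + j321)/(-2.61 + j14.9)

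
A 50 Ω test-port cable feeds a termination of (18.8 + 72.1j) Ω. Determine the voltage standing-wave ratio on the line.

VSWR ≈ 8.45

Γ = (Z_L − Z_0)/(Z_L + Z_0) = (-31.2 + j72.1)/(68.8 + j72.1)
|Γ| = 78.6/99.7 = 0.788
VSWR = (1 + |Γ|)/(1 − |Γ|) = 1.79/0.212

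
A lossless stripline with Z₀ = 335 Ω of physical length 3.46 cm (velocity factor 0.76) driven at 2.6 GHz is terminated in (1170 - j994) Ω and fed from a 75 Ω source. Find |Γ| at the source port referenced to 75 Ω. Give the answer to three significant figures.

|Γ| ≈ 0.91

λ = v/f = 0.76·c / 2.6 GHz = 0.0877 m
βl = 2π·l/λ = 2π × 0.395 = 142°
tan(βl) = -0.78
Z_in = Z_0·(Z_L + jZ_0·tanβl)/(Z_0 + jZ_L·tanβl) = 206 + j529 Ω
Γ_s = (Z_in − Z_s)/(Z_in + Z_s) = (131 + j529)/(281 + j529), |Γ_s| = 0.91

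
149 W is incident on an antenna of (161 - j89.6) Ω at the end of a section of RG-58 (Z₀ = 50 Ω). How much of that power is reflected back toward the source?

P_reflected ≈ 57.7 W

|Γ| = |(111 − j89.6)/(211 − j89.6)| = 0.622
|Γ|² = 0.387
P_refl = |Γ|²·P_inc = 57.7 W, P_del = (1 − |Γ|²)·P_inc = 91.3 W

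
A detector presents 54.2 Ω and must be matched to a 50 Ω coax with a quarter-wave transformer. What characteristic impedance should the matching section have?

Z_qwt ≈ 52.1 Ω

Z_qwt = √(Z_0·R_L) = √(50 × 54.2) = √2710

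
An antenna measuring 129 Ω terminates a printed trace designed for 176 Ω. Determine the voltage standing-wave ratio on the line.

VSWR ≈ 1.36

Γ = (129 − 176)/(129 + 176) = -0.154
VSWR = (1 + 0.154)/(1 − 0.154)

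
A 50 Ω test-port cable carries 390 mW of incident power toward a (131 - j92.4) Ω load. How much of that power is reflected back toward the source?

|Γ| = |(81 − j92.4)/(181 − j92.4)| = 0.605
|Γ|² = 0.366
P_refl = |Γ|²·P_inc = 143 mW, P_del = (1 − |Γ|²)·P_inc = 247 mW

P_reflected ≈ 143 mW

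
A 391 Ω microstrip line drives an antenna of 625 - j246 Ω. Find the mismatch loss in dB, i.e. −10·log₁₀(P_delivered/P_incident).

Γ = (234 − j246)/(1016 − j246), |Γ| = 0.325
|Γ|² = 0.105, so P_del/P_inc = 1 − |Γ|² = 0.895
ML = −10·log₁₀(1 − |Γ|²)

mismatch loss ≈ 0.484 dB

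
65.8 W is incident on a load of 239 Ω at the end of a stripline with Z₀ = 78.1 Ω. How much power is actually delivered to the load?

Γ = (239 − 78.1)/(239 + 78.1) = 0.507
|Γ|² = 0.257
P_refl = |Γ|²·P_inc = 16.9 W, P_del = (1 − |Γ|²)·P_inc = 48.9 W

P_delivered ≈ 48.9 W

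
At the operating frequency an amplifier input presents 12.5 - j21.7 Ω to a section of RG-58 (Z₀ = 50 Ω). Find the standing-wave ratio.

VSWR ≈ 4.79

Γ = (Z_L − Z_0)/(Z_L + Z_0) = (-37.5 − j21.7)/(62.5 − j21.7)
|Γ| = 43.3/66.2 = 0.655
VSWR = (1 + |Γ|)/(1 − |Γ|) = 1.65/0.345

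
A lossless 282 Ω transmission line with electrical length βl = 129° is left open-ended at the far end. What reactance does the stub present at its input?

X_in ≈ 228 Ω (inductive)

tan(βl) = -1.23
For an open-ended stub, Z_in = −jZ_0·cot(βl) = −jZ_0/tan(βl)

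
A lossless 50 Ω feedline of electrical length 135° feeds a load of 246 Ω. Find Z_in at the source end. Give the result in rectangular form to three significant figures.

tan(βl) = tan(135°) = -1
Z_in = Z_0·(Z_L + jZ_0·tanβl)/(Z_0 + jZ_L·tanβl)
     = 50·(246 − j50)/(50 − j246)

Z_in ≈ 19.5 + j46 Ω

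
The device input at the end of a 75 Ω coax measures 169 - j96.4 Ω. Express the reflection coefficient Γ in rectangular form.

Γ = (Z_L − Z_0)/(Z_L + Z_0) = (94 − j96.4)/(244 − j96.4)

Γ ≈ 0.468 − j0.21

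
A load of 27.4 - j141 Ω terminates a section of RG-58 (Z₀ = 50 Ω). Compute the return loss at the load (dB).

Γ = (-22.6 − j141)/(77.4 − j141), |Γ| = 0.888
RL = −20·log₁₀|Γ| = −20·log₁₀(0.888)

RL ≈ 1.03 dB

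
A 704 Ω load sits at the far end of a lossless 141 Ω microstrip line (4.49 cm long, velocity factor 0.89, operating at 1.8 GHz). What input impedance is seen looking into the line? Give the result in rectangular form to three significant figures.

Z_in ≈ 31.4 + j46.3 Ω

λ = v/f = 0.89·c / 1.8 GHz = 0.148 m
βl = 2π·l/λ = 2π × 0.303 = 109°
tan(βl) = tan(109°) = -2.91
Z_in = Z_0·(Z_L + jZ_0·tanβl)/(Z_0 + jZ_L·tanβl)
     = 141·(704 − j410)/(141 − j2050)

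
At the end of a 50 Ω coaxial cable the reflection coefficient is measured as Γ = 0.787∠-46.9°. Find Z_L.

Z_L ≈ 35 − j106 Ω

Z_L = Z_0·(1 + Γ)/(1 − Γ) = 50·(1.54 − j0.575)/(0.462 + j0.575)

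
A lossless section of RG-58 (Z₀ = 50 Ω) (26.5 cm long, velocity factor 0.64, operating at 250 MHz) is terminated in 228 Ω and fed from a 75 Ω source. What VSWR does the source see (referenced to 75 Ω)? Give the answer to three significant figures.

λ = v/f = 0.64·c / 250 MHz = 0.768 m
βl = 2π·l/λ = 2π × 0.345 = 124°
tan(βl) = -1.47
Z_in = Z_0·(Z_L + jZ_0·tanβl)/(Z_0 + jZ_L·tanβl) = 15.7 + j31.7 Ω
Γ_s = (Z_in − Z_s)/(Z_in + Z_s) = (-59.3 + j31.7)/(90.7 + j31.7), |Γ_s| = 0.7
VSWR = (1 + |Γ_s|)/(1 − |Γ_s|)

VSWR ≈ 5.67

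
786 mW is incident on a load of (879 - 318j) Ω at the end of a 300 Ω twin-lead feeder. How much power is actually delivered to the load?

|Γ| = |(579 − j318)/(1179 − j318)| = 0.541
|Γ|² = 0.293
P_refl = |Γ|²·P_inc = 230 mW, P_del = (1 − |Γ|²)·P_inc = 556 mW

P_delivered ≈ 556 mW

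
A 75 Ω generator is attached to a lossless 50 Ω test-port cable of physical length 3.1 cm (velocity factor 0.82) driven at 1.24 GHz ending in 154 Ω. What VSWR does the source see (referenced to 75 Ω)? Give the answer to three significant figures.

VSWR ≈ 3.87

λ = v/f = 0.82·c / 1.24 GHz = 0.198 m
βl = 2π·l/λ = 2π × 0.156 = 56.3°
tan(βl) = 1.5
Z_in = Z_0·(Z_L + jZ_0·tanβl)/(Z_0 + jZ_L·tanβl) = 22.4 − j28.5 Ω
Γ_s = (Z_in − Z_s)/(Z_in + Z_s) = (-52.6 − j28.5)/(97.4 − j28.5), |Γ_s| = 0.589
VSWR = (1 + |Γ_s|)/(1 − |Γ_s|)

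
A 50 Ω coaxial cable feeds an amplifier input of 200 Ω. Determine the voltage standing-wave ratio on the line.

VSWR ≈ 4

Γ = (200 − 50)/(200 + 50) = 0.6
VSWR = (1 + 0.6)/(1 − 0.6)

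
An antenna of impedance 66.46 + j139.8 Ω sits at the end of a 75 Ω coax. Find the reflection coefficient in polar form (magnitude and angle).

Γ ≈ 0.704 ∠ 48.8°

Γ = (Z_L − Z_0)/(Z_L + Z_0) = (-8.54 + j139.8)/(141.5 + j139.8)
|Γ| = 140/199 = 0.704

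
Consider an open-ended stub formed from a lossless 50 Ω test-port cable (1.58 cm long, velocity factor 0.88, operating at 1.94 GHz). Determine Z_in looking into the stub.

λ = v/f = 0.88·c / 1.94 GHz = 0.136 m
βl = 2π·l/λ = 2π × 0.116 = 41.8°
tan(βl) = 0.894
For an open-ended stub, Z_in = −jZ_0·cot(βl) = −jZ_0/tan(βl)

Z_in ≈ −j55.9 Ω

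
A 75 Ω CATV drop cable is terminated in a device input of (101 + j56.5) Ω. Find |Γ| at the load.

Γ = (Z_L − Z_0)/(Z_L + Z_0) = (26 + j56.5)/(176 + j56.5)
|Γ| = 62.2/185

|Γ| ≈ 0.336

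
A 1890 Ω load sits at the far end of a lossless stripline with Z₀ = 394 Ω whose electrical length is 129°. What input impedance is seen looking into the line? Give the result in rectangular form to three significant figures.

tan(βl) = tan(129°) = -1.23
Z_in = Z_0·(Z_L + jZ_0·tanβl)/(Z_0 + jZ_L·tanβl)
     = 394·(1890 − j487)/(394 − j2330)

Z_in ≈ 132 + j297 Ω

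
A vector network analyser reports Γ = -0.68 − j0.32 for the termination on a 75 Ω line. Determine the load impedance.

Z_L ≈ 11.2 − j16.4 Ω

Z_L = Z_0·(1 + Γ)/(1 − Γ) = 75·(0.32 − j0.32)/(1.68 + j0.32)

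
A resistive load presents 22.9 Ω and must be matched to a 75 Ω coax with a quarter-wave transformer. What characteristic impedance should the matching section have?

Z_qwt = √(Z_0·R_L) = √(75 × 22.9) = √1718

Z_qwt ≈ 41.4 Ω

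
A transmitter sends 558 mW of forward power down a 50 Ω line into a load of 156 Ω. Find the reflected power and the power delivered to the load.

Γ = (156 − 50)/(156 + 50) = 0.515
|Γ|² = 0.265
P_refl = |Γ|²·P_inc = 148 mW, P_del = (1 − |Γ|²)·P_inc = 410 mW

P_reflected ≈ 148 mW; P_delivered ≈ 410 mW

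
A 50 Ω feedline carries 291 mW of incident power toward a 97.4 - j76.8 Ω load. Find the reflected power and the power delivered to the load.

P_reflected ≈ 85.8 mW; P_delivered ≈ 205 mW

|Γ| = |(47.4 − j76.8)/(147.4 − j76.8)| = 0.543
|Γ|² = 0.295
P_refl = |Γ|²·P_inc = 85.8 mW, P_del = (1 − |Γ|²)·P_inc = 205 mW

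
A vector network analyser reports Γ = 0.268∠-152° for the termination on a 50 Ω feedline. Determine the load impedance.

Z_L = Z_0·(1 + Γ)/(1 − Γ) = 50·(0.763 − j0.126)/(1.24 + j0.126)

Z_L ≈ 30 − j8.14 Ω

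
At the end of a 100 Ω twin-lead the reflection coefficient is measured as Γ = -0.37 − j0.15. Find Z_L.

Z_L ≈ 44.3 − j15.8 Ω

Z_L = Z_0·(1 + Γ)/(1 − Γ) = 100·(0.63 − j0.15)/(1.37 + j0.15)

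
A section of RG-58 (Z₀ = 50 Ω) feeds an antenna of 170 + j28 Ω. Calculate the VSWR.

VSWR ≈ 3.5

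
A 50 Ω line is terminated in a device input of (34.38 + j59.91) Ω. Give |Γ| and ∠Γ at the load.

Γ ≈ 0.598 ∠ 69.2°

Γ = (Z_L − Z_0)/(Z_L + Z_0) = (-15.62 + j59.91)/(84.38 + j59.91)
|Γ| = 61.9/103 = 0.598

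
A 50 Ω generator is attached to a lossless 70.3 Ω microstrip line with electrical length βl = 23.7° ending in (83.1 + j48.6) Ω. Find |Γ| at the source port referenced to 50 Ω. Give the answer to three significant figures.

tan(βl) = 0.439
Z_in = Z_0·(Z_L + jZ_0·tanβl)/(Z_0 + jZ_L·tanβl) = 131 + j16.2 Ω
Γ_s = (Z_in − Z_s)/(Z_in + Z_s) = (81.4 + j16.2)/(181 + j16.2), |Γ_s| = 0.456

|Γ| ≈ 0.456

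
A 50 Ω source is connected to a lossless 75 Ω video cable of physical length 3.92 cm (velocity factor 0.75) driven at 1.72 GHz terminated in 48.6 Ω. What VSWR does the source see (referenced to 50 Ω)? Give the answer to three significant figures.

λ = v/f = 0.75·c / 1.72 GHz = 0.131 m
βl = 2π·l/λ = 2π × 0.3 = 108°
tan(βl) = -3.1
Z_in = Z_0·(Z_L + jZ_0·tanβl)/(Z_0 + jZ_L·tanβl) = 102 − j26.8 Ω
Γ_s = (Z_in − Z_s)/(Z_in + Z_s) = (52.4 − j26.8)/(152 − j26.8), |Γ_s| = 0.38
VSWR = (1 + |Γ_s|)/(1 − |Γ_s|)

VSWR ≈ 2.23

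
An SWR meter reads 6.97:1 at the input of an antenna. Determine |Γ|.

|Γ| ≈ 0.749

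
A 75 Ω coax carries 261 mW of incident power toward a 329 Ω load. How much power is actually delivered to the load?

P_delivered ≈ 158 mW

Γ = (329 − 75)/(329 + 75) = 0.629
|Γ|² = 0.395
P_refl = |Γ|²·P_inc = 103 mW, P_del = (1 − |Γ|²)·P_inc = 158 mW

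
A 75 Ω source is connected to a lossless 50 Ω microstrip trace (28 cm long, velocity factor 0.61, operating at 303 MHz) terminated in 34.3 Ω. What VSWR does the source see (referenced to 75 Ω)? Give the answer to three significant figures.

λ = v/f = 0.61·c / 303 MHz = 0.604 m
βl = 2π·l/λ = 2π × 0.464 = 167°
tan(βl) = -0.233
Z_in = Z_0·(Z_L + jZ_0·tanβl)/(Z_0 + jZ_L·tanβl) = 35.3 − j6.01 Ω
Γ_s = (Z_in − Z_s)/(Z_in + Z_s) = (-39.7 − j6.01)/(110 − j6.01), |Γ_s| = 0.364
VSWR = (1 + |Γ_s|)/(1 − |Γ_s|)

VSWR ≈ 2.14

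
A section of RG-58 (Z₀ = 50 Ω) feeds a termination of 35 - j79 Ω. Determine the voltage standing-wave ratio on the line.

Γ = (Z_L − Z_0)/(Z_L + Z_0) = (-15 − j79)/(85 − j79)
|Γ| = 80.4/116 = 0.693
VSWR = (1 + |Γ|)/(1 − |Γ|) = 1.69/0.307

VSWR ≈ 5.51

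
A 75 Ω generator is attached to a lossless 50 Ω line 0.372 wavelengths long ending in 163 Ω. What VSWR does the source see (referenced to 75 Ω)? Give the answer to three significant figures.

VSWR ≈ 3.64

βl = 2π × 0.372 = 134°
tan(βl) = -1.04
Z_in = Z_0·(Z_L + jZ_0·tanβl)/(Z_0 + jZ_L·tanβl) = 27.2 + j40.1 Ω
Γ_s = (Z_in − Z_s)/(Z_in + Z_s) = (-47.8 + j40.1)/(102 + j40.1), |Γ_s| = 0.569
VSWR = (1 + |Γ_s|)/(1 − |Γ_s|)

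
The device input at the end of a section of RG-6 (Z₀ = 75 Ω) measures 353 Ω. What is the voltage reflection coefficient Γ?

Γ = (Z_L − Z_0)/(Z_L + Z_0) = (353 − 75)/(353 + 75) = 278/428

Γ = 0.65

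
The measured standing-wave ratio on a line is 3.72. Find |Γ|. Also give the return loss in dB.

|Γ| ≈ 0.576; return loss ≈ 4.79 dB

|Γ| = (S − 1)/(S + 1) = (3.72 − 1)/(3.72 + 1) = 2.72/4.72
RL = −20·log₁₀|Γ| = −20·log₁₀(0.576)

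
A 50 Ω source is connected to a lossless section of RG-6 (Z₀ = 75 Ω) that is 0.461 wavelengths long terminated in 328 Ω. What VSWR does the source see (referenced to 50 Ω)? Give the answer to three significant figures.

VSWR ≈ 6.35

βl = 2π × 0.461 = 166°
tan(βl) = -0.25
Z_in = Z_0·(Z_L + jZ_0·tanβl)/(Z_0 + jZ_L·tanβl) = 159 + j155 Ω
Γ_s = (Z_in − Z_s)/(Z_in + Z_s) = (109 + j155)/(209 + j155), |Γ_s| = 0.728
VSWR = (1 + |Γ_s|)/(1 − |Γ_s|)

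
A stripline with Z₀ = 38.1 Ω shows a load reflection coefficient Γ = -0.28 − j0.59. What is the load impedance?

Z_L ≈ 11 − j22.6 Ω

Z_L = Z_0·(1 + Γ)/(1 − Γ) = 38.1·(0.72 − j0.59)/(1.28 + j0.59)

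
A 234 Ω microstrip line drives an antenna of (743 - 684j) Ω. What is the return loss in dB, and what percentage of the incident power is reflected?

RL ≈ 2.92 dB; 51.1% of incident power reflected

Γ = (509 − j684)/(977 − j684), |Γ| = 0.715
RL = −20·log₁₀(0.715) = 2.92 dB
P_refl/P_inc = |Γ|² = 0.511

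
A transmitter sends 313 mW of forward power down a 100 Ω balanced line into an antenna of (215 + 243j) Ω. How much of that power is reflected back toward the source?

P_reflected ≈ 143 mW

|Γ| = |(115 + j243)/(315 + j243)| = 0.676
|Γ|² = 0.457
P_refl = |Γ|²·P_inc = 143 mW, P_del = (1 − |Γ|²)·P_inc = 170 mW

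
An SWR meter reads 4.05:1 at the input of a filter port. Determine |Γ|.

|Γ| = (S − 1)/(S + 1) = (4.05 − 1)/(4.05 + 1) = 3.05/5.05

|Γ| ≈ 0.604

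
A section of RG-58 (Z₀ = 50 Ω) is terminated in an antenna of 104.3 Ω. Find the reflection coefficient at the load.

Γ = 0.352

Γ = (Z_L − Z_0)/(Z_L + Z_0) = (104.3 − 50)/(104.3 + 50) = 54.3/154.3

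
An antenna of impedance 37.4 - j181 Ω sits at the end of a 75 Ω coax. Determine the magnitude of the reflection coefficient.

Γ = (Z_L − Z_0)/(Z_L + Z_0) = (-37.6 − j181)/(112.4 − j181)
|Γ| = 185/213

|Γ| ≈ 0.868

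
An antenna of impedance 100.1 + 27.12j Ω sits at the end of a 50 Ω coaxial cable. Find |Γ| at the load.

|Γ| ≈ 0.373

Γ = (Z_L − Z_0)/(Z_L + Z_0) = (50.1 + j27.12)/(150.1 + j27.12)
|Γ| = 57/153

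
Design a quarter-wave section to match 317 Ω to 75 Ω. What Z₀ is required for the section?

Z_qwt ≈ 154 Ω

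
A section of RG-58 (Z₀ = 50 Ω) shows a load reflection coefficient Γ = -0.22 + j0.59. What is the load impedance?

Z_L ≈ 16.4 + j32.1 Ω

Z_L = Z_0·(1 + Γ)/(1 − Γ) = 50·(0.78 + j0.59)/(1.22 − j0.59)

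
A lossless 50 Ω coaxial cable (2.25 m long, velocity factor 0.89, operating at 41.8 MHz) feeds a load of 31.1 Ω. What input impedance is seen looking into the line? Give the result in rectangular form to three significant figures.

Z_in ≈ 51.2 − j24.2 Ω

λ = v/f = 0.89·c / 41.8 MHz = 6.39 m
βl = 2π·l/λ = 2π × 0.352 = 127°
tan(βl) = tan(127°) = -1.34
Z_in = Z_0·(Z_L + jZ_0·tanβl)/(Z_0 + jZ_L·tanβl)
     = 50·(31.1 − j66.8)/(50 − j41.6)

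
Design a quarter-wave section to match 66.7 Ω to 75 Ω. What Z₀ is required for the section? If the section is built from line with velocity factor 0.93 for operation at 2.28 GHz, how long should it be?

Z_qwt = √(Z_0·R_L) = √(75 × 66.7) = √5002
λ = 0.93·c/f = 0.122 m, so l = λ/4 = 0.0306 m

Z_qwt ≈ 70.7 Ω; length ≈ 3.06 cm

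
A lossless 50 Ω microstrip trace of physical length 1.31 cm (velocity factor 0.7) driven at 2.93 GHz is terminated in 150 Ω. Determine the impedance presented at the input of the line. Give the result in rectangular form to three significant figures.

λ = v/f = 0.7·c / 2.93 GHz = 0.0717 m
βl = 2π·l/λ = 2π × 0.183 = 65.8°
tan(βl) = tan(65.8°) = 2.23
Z_in = Z_0·(Z_L + jZ_0·tanβl)/(Z_0 + jZ_L·tanβl)
     = 50·(150 + j111)/(50 + j334)

Z_in ≈ 19.6 − j19.5 Ω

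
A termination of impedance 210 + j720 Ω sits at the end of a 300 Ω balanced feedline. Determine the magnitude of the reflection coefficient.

Γ = (Z_L − Z_0)/(Z_L + Z_0) = (-90 + j720)/(510 + j720)
|Γ| = 726/882

|Γ| ≈ 0.822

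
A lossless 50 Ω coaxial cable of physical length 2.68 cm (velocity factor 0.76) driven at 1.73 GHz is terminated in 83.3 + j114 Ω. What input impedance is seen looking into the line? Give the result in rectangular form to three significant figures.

λ = v/f = 0.76·c / 1.73 GHz = 0.132 m
βl = 2π·l/λ = 2π × 0.203 = 73.2°
tan(βl) = tan(73.2°) = 3.31
Z_in = Z_0·(Z_L + jZ_0·tanβl)/(Z_0 + jZ_L·tanβl)
     = 50·(83.3 + j280)/(-328 + j276)

Z_in ≈ 13.6 − j31.2 Ω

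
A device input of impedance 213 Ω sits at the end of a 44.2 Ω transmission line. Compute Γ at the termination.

Γ = (Z_L − Z_0)/(Z_L + Z_0) = (213 − 44.2)/(213 + 44.2) = 168.8/257.2

Γ = 0.656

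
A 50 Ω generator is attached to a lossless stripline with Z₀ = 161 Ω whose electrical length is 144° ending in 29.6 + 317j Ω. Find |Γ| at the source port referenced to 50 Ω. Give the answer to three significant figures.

tan(βl) = -0.727
Z_in = Z_0·(Z_L + jZ_0·tanβl)/(Z_0 + jZ_L·tanβl) = 7.63 + j82.7 Ω
Γ_s = (Z_in − Z_s)/(Z_in + Z_s) = (-42.4 + j82.7)/(57.6 + j82.7), |Γ_s| = 0.922

|Γ| ≈ 0.922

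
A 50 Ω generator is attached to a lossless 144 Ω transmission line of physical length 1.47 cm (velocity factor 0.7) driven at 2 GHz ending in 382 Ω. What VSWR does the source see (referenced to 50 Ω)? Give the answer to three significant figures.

λ = v/f = 0.7·c / 2 GHz = 0.105 m
βl = 2π·l/λ = 2π × 0.14 = 50.4°
tan(βl) = 1.21
Z_in = Z_0·(Z_L + jZ_0·tanβl)/(Z_0 + jZ_L·tanβl) = 83.3 − j93.1 Ω
Γ_s = (Z_in − Z_s)/(Z_in + Z_s) = (33.3 − j93.1)/(133 − j93.1), |Γ_s| = 0.608
VSWR = (1 + |Γ_s|)/(1 − |Γ_s|)

VSWR ≈ 4.11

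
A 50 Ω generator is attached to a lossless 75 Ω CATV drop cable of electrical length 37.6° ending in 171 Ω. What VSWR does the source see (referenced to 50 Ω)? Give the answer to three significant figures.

VSWR ≈ 2.78

tan(βl) = 0.77
Z_in = Z_0·(Z_L + jZ_0·tanβl)/(Z_0 + jZ_L·tanβl) = 66.7 − j59.4 Ω
Γ_s = (Z_in − Z_s)/(Z_in + Z_s) = (16.7 − j59.4)/(117 − j59.4), |Γ_s| = 0.471
VSWR = (1 + |Γ_s|)/(1 − |Γ_s|)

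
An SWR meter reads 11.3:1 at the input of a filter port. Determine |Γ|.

|Γ| ≈ 0.837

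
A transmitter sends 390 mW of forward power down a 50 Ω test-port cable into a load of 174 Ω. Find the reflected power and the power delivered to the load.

P_reflected ≈ 120 mW; P_delivered ≈ 270 mW

Γ = (174 − 50)/(174 + 50) = 0.554
|Γ|² = 0.306
P_refl = |Γ|²·P_inc = 120 mW, P_del = (1 − |Γ|²)·P_inc = 270 mW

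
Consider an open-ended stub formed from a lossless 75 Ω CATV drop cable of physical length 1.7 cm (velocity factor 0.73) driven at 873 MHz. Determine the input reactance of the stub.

X_in ≈ -165 Ω (capacitive)

λ = v/f = 0.73·c / 873 MHz = 0.251 m
βl = 2π·l/λ = 2π × 0.0678 = 24.4°
tan(βl) = 0.454
For an open-ended stub, Z_in = −jZ_0·cot(βl) = −jZ_0/tan(βl)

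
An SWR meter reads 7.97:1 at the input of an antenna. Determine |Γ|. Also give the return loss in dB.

|Γ| = (S − 1)/(S + 1) = (7.97 − 1)/(7.97 + 1) = 6.97/8.97
RL = −20·log₁₀|Γ| = −20·log₁₀(0.777)

|Γ| ≈ 0.777; return loss ≈ 2.19 dB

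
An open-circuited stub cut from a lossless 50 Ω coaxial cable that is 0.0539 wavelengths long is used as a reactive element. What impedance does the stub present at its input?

βl = 2π × 0.0539 = 19.4°
tan(βl) = 0.352
For an open-circuited stub, Z_in = −jZ_0·cot(βl) = −jZ_0/tan(βl)

Z_in ≈ −j142 Ω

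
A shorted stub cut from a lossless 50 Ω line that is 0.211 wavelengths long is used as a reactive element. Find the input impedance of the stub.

Z_in ≈ +j200 Ω

βl = 2π × 0.211 = 76°
tan(βl) = 4
For a shorted stub, Z_in = jZ_0·tan(βl)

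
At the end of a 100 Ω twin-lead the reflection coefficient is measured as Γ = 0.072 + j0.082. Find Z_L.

Z_L ≈ 114 + j18.9 Ω

Z_L = Z_0·(1 + Γ)/(1 − Γ) = 100·(1.07 + j0.082)/(0.928 − j0.082)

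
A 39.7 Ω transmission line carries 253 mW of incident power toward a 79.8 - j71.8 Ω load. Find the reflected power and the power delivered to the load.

|Γ| = |(40.1 − j71.8)/(119.5 − j71.8)| = 0.59
|Γ|² = 0.348
P_refl = |Γ|²·P_inc = 88 mW, P_del = (1 − |Γ|²)·P_inc = 165 mW

P_reflected ≈ 88 mW; P_delivered ≈ 165 mW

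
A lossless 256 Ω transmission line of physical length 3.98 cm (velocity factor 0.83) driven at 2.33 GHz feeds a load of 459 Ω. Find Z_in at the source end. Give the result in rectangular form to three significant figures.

λ = v/f = 0.83·c / 2.33 GHz = 0.107 m
βl = 2π·l/λ = 2π × 0.372 = 134°
tan(βl) = tan(134°) = -1.03
Z_in = Z_0·(Z_L + jZ_0·tanβl)/(Z_0 + jZ_L·tanβl)
     = 256·(459 − j264)/(256 − j474)

Z_in ≈ 214 + j132 Ω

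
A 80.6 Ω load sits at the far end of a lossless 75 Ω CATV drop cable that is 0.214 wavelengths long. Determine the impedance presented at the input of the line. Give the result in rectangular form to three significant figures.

βl = 2π × 0.214 = 77°
tan(βl) = tan(77°) = 4.35
Z_in = Z_0·(Z_L + jZ_0·tanβl)/(Z_0 + jZ_L·tanβl)
     = 75·(80.6 + j326)/(75 + j350)

Z_in ≈ 70.3 − j2.21 Ω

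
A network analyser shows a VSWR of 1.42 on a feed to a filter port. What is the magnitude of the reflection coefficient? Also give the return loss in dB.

|Γ| = (S − 1)/(S + 1) = (1.42 − 1)/(1.42 + 1) = 0.42/2.42
RL = −20·log₁₀|Γ| = −20·log₁₀(0.174)

|Γ| ≈ 0.174; return loss ≈ 15.2 dB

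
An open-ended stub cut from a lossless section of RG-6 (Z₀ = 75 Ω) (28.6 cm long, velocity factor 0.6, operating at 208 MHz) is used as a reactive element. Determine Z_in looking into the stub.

λ = v/f = 0.6·c / 208 MHz = 0.865 m
βl = 2π·l/λ = 2π × 0.33 = 119°
tan(βl) = -1.81
For an open-ended stub, Z_in = −jZ_0·cot(βl) = −jZ_0/tan(βl)

Z_in ≈ +j41.5 Ω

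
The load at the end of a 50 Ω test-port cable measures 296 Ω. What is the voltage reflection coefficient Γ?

Γ = 0.711

Γ = (Z_L − Z_0)/(Z_L + Z_0) = (296 − 50)/(296 + 50) = 246/346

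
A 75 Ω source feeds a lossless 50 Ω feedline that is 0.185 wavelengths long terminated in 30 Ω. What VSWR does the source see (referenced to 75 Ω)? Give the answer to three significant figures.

βl = 2π × 0.185 = 66.6°
tan(βl) = 2.31
Z_in = Z_0·(Z_L + jZ_0·tanβl)/(Z_0 + jZ_L·tanβl) = 65.1 + j25.3 Ω
Γ_s = (Z_in − Z_s)/(Z_in + Z_s) = (-9.92 + j25.3)/(140 + j25.3), |Γ_s| = 0.191
VSWR = (1 + |Γ_s|)/(1 − |Γ_s|)

VSWR ≈ 1.47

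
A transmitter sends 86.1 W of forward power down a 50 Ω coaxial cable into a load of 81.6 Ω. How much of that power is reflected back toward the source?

Γ = (81.6 − 50)/(81.6 + 50) = 0.24
|Γ|² = 0.0577
P_refl = |Γ|²·P_inc = 4.96 W, P_del = (1 − |Γ|²)·P_inc = 81.1 W

P_reflected ≈ 4.96 W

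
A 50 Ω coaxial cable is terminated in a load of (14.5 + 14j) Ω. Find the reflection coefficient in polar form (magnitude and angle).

Γ ≈ 0.578 ∠ 146°

Γ = (Z_L − Z_0)/(Z_L + Z_0) = (-35.5 + j14)/(64.5 + j14)
|Γ| = 38.2/66 = 0.578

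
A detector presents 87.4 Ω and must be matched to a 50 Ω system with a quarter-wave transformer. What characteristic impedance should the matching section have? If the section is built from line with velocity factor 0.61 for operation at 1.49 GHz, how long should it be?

Z_qwt ≈ 66.1 Ω; length ≈ 3.07 cm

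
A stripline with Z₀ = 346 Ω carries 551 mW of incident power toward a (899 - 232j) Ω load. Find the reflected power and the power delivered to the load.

P_reflected ≈ 124 mW; P_delivered ≈ 427 mW

|Γ| = |(553 − j232)/(1245 − j232)| = 0.474
|Γ|² = 0.224
P_refl = |Γ|²·P_inc = 124 mW, P_del = (1 − |Γ|²)·P_inc = 427 mW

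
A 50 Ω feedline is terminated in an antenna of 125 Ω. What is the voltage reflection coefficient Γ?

Γ = 0.429

Γ = (Z_L − Z_0)/(Z_L + Z_0) = (125 − 50)/(125 + 50) = 75/175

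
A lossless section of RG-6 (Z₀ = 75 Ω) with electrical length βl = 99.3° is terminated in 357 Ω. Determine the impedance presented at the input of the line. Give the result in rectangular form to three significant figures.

Z_in ≈ 16.2 + j11.7 Ω

tan(βl) = tan(99.3°) = -6.11
Z_in = Z_0·(Z_L + jZ_0·tanβl)/(Z_0 + jZ_L·tanβl)
     = 75·(357 − j458)/(75 − j2180)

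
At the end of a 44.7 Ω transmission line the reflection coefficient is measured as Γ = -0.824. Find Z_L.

Z_L ≈ 4.31 Ω

Z_L = Z_0·(1 + Γ)/(1 − Γ) = 44.7·(0.176)/(1.82)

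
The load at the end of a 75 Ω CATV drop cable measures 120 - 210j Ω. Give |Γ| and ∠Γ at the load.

Γ ≈ 0.749 ∠ -30.8°

Γ = (Z_L − Z_0)/(Z_L + Z_0) = (45 − j210)/(195 − j210)
|Γ| = 215/287 = 0.749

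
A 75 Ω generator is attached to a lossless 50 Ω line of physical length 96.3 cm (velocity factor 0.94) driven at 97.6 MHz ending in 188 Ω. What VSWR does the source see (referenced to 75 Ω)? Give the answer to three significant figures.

VSWR ≈ 4.89

λ = v/f = 0.94·c / 97.6 MHz = 2.89 m
βl = 2π·l/λ = 2π × 0.333 = 120°
tan(βl) = -1.73
Z_in = Z_0·(Z_L + jZ_0·tanβl)/(Z_0 + jZ_L·tanβl) = 17.3 + j26.2 Ω
Γ_s = (Z_in − Z_s)/(Z_in + Z_s) = (-57.7 + j26.2)/(92.3 + j26.2), |Γ_s| = 0.66
VSWR = (1 + |Γ_s|)/(1 − |Γ_s|)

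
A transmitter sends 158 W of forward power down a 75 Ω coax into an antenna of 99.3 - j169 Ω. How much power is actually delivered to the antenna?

P_delivered ≈ 79.9 W

|Γ| = |(24.3 − j169)/(174.3 − j169)| = 0.703
|Γ|² = 0.495
P_refl = |Γ|²·P_inc = 78.1 W, P_del = (1 − |Γ|²)·P_inc = 79.9 W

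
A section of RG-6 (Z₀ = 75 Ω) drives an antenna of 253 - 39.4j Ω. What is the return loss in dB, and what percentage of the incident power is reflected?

Γ = (178 − j39.4)/(328 − j39.4), |Γ| = 0.552
RL = −20·log₁₀(0.552) = 5.16 dB
P_refl/P_inc = |Γ|² = 0.305

RL ≈ 5.16 dB; 30.5% of incident power reflected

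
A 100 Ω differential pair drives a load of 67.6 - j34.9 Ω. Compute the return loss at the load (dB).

RL ≈ 11.1 dB

Γ = (-32.4 − j34.9)/(167.6 − j34.9), |Γ| = 0.278
RL = −20·log₁₀|Γ| = −20·log₁₀(0.278)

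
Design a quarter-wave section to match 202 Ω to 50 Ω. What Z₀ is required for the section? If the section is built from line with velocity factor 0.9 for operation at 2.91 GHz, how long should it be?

Z_qwt ≈ 100 Ω; length ≈ 2.32 cm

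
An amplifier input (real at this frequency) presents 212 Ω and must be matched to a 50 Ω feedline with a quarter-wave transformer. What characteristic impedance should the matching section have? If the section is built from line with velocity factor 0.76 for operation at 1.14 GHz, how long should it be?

Z_qwt = √(Z_0·R_L) = √(50 × 212) = √10600
λ = 0.76·c/f = 0.2 m, so l = λ/4 = 0.05 m

Z_qwt ≈ 103 Ω; length ≈ 5 cm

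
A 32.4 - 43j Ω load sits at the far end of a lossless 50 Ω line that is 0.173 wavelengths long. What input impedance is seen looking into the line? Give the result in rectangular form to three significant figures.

Z_in ≈ 17.7 + j11.5 Ω

βl = 2π × 0.173 = 62.3°
tan(βl) = tan(62.3°) = 1.9
Z_in = Z_0·(Z_L + jZ_0·tanβl)/(Z_0 + jZ_L·tanβl)
     = 50·(32.4 + j52.2)/(132 + j61.7)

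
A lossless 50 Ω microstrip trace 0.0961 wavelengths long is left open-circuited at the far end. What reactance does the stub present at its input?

X_in ≈ -72.5 Ω (capacitive)

βl = 2π × 0.0961 = 34.6°
tan(βl) = 0.69
For an open-circuited stub, Z_in = −jZ_0·cot(βl) = −jZ_0/tan(βl)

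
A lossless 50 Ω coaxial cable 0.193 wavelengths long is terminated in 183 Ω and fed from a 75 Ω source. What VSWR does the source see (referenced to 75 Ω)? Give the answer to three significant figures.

VSWR ≈ 5.13

βl = 2π × 0.193 = 69.5°
tan(βl) = 2.67
Z_in = Z_0·(Z_L + jZ_0·tanβl)/(Z_0 + jZ_L·tanβl) = 15.4 − j17.1 Ω
Γ_s = (Z_in − Z_s)/(Z_in + Z_s) = (-59.6 − j17.1)/(90.4 − j17.1), |Γ_s| = 0.674
VSWR = (1 + |Γ_s|)/(1 − |Γ_s|)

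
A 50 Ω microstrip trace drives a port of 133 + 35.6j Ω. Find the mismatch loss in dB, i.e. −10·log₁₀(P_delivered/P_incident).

mismatch loss ≈ 1.16 dB

Γ = (83 + j35.6)/(183 + j35.6), |Γ| = 0.484
|Γ|² = 0.235, so P_del/P_inc = 1 − |Γ|² = 0.765
ML = −10·log₁₀(1 − |Γ|²)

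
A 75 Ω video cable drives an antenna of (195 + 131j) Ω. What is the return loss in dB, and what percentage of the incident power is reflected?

Γ = (120 + j131)/(270 + j131), |Γ| = 0.592
RL = −20·log₁₀(0.592) = 4.55 dB
P_refl/P_inc = |Γ|² = 0.35

RL ≈ 4.55 dB; 35% of incident power reflected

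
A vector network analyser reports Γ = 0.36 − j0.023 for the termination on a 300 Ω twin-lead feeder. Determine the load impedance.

Z_L = Z_0·(1 + Γ)/(1 − Γ) = 300·(1.36 − j0.023)/(0.64 + j0.023)

Z_L ≈ 636 − j33.6 Ω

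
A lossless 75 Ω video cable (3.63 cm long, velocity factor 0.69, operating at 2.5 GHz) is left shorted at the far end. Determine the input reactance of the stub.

X_in ≈ -30.6 Ω (capacitive)

λ = v/f = 0.69·c / 2.5 GHz = 0.0828 m
βl = 2π·l/λ = 2π × 0.438 = 158°
tan(βl) = -0.408
For a shorted stub, Z_in = jZ_0·tan(βl)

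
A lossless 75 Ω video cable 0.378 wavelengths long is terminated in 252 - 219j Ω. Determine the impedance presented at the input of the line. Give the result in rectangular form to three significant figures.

Z_in ≈ 35.3 + j97.7 Ω

βl = 2π × 0.378 = 136°
tan(βl) = tan(136°) = -0.963
Z_in = Z_0·(Z_L + jZ_0·tanβl)/(Z_0 + jZ_L·tanβl)
     = 75·(252 − j291)/(-136 − j243)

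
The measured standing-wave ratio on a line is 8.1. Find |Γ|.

|Γ| = (S − 1)/(S + 1) = (8.1 − 1)/(8.1 + 1) = 7.1/9.1

|Γ| ≈ 0.78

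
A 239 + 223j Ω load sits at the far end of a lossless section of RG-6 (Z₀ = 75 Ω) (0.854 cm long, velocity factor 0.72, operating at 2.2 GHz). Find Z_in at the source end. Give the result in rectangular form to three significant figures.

λ = v/f = 0.72·c / 2.2 GHz = 0.0982 m
βl = 2π·l/λ = 2π × 0.087 = 31.3°
tan(βl) = tan(31.3°) = 0.608
Z_in = Z_0·(Z_L + jZ_0·tanβl)/(Z_0 + jZ_L·tanβl)
     = 75·(239 + j269)/(-60.7 + j145)

Z_in ≈ 74.2 − j154 Ω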